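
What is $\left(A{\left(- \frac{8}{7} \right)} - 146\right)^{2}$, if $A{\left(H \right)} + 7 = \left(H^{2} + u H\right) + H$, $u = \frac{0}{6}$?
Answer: $\frac{56085121}{2401} \approx 23359.0$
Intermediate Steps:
$u = 0$ ($u = 0 \cdot \frac{1}{6} = 0$)
$A{\left(H \right)} = -7 + H + H^{2}$ ($A{\left(H \right)} = -7 + \left(\left(H^{2} + 0 H\right) + H\right) = -7 + \left(\left(H^{2} + 0\right) + H\right) = -7 + \left(H^{2} + H\right) = -7 + \left(H + H^{2}\right) = -7 + H + H^{2}$)
$\left(A{\left(- \frac{8}{7} \right)} - 146\right)^{2} = \left(\left(-7 - \frac{8}{7} + \left(- \frac{8}{7}\right)^{2}\right) - 146\right)^{2} = \left(\left(-7 - \frac{8}{7} + \frac{64}{49}\right) - 146\right)^{2} = \left(- \frac{335}{49} - 146\right)^{2} = \left(- \frac{7489}{49}\right)^{2} = \frac{56085121}{2401}$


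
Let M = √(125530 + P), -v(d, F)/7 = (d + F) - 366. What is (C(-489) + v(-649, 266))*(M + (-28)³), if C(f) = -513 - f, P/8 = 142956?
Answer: -114567488 + 5219*√1269178 ≈ -1.0869e+8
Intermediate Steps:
P = 1143648 (P = 8*142956 = 1143648)
v(d, F) = 2562 - 7*F - 7*d (v(d, F) = -7*((d + F) - 366) = -7*((F + d) - 366) = -7*(-366 + F + d) = 2562 - 7*F - 7*d)
M = √1269178 (M = √(125530 + 1143648) = √1269178 ≈ 1126.6)
(C(-489) + v(-649, 266))*(M + (-28)³) = ((-513 - 1*(-489)) + (2562 - 7*266 - 7*(-649)))*(√1269178 + (-28)³) = ((-513 + 489) + (2562 - 1862 + 4543))*(√1269178 - 21952) = (-24 + 5243)*(-21952 + √1269178) = 5219*(-21952 + √1269178) = -114567488 + 5219*√1269178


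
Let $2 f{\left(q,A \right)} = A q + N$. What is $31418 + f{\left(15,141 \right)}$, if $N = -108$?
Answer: $\frac{64843}{2} \approx 32422.0$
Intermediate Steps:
$f{\left(q,A \right)} = -54 + \frac{A q}{2}$ ($f{\left(q,A \right)} = \frac{A q - 108}{2} = \frac{-108 + A q}{2} = -54 + \frac{A q}{2}$)
$31418 + f{\left(15,141 \right)} = 31418 - \left(54 - \frac{2115}{2}\right) = 31418 + \left(-54 + \frac{2115}{2}\right) = 31418 + \frac{2007}{2} = \frac{64843}{2}$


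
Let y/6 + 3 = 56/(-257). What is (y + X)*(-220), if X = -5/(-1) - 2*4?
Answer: 1261260/257 ≈ 4907.6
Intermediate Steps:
y = -4962/257 (y = -18 + 6*(56/(-257)) = -18 + 6*(56*(-1/257)) = -18 + 6*(-56/257) = -18 - 336/257 = -4962/257 ≈ -19.307)
X = -3 (X = -5*(-1) - 8 = 5 - 8 = -3)
(y + X)*(-220) = (-4962/257 - 3)*(-220) = -5733/257*(-220) = 1261260/257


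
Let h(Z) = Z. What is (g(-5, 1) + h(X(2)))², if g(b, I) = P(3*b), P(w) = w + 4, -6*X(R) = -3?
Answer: 441/4 ≈ 110.25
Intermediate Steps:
X(R) = ½ (X(R) = -⅙*(-3) = ½)
P(w) = 4 + w
g(b, I) = 4 + 3*b
(g(-5, 1) + h(X(2)))² = ((4 + 3*(-5)) + ½)² = ((4 - 15) + ½)² = (-11 + ½)² = (-21/2)² = 441/4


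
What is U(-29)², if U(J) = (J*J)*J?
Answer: 594823321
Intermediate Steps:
U(J) = J³ (U(J) = J²*J = J³)
U(-29)² = ((-29)³)² = (-24389)² = 594823321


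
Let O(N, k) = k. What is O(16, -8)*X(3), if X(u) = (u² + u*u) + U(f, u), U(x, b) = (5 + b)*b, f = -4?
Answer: -336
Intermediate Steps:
U(x, b) = b*(5 + b)
X(u) = 2*u² + u*(5 + u) (X(u) = (u² + u*u) + u*(5 + u) = (u² + u²) + u*(5 + u) = 2*u² + u*(5 + u))
O(16, -8)*X(3) = -24*(5 + 3*3) = -24*(5 + 9) = -24*14 = -8*42 = -336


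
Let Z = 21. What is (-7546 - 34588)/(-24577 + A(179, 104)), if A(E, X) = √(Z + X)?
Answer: 517763659/302014402 + 105335*√5/302014402 ≈ 1.7151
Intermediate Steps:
A(E, X) = √(21 + X)
(-7546 - 34588)/(-24577 + A(179, 104)) = (-7546 - 34588)/(-24577 + √(21 + 104)) = -42134/(-24577 + √125) = -42134/(-24577 + 5*√5)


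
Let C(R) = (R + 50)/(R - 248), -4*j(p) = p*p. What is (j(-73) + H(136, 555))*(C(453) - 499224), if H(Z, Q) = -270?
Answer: 655899732553/820 ≈ 7.9988e+8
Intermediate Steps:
j(p) = -p²/4 (j(p) = -p*p/4 = -p²/4)
C(R) = (50 + R)/(-248 + R)
(j(-73) + H(136, 555))*(C(453) - 499224) = (-¼*(-73)² - 270)*((50 + 453)/(-248 + 453) - 499224) = (-¼*5329 - 270)*(503/205 - 499224) = (-5329/4 - 270)*((1/205)*503 - 499224) = -6409*(503/205 - 499224)/4 = -6409/4*(-102340417/205) = 655899732553/820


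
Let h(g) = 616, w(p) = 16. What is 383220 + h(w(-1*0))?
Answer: 383836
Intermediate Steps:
383220 + h(w(-1*0)) = 383220 + 616 = 383836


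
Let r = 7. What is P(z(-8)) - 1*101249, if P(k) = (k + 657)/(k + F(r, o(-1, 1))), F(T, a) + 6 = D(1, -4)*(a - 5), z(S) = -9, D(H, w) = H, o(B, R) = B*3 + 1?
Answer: -1114063/11 ≈ -1.0128e+5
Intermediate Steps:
o(B, R) = 1 + 3*B (o(B, R) = 3*B + 1 = 1 + 3*B)
F(T, a) = -11 + a (F(T, a) = -6 + 1*(a - 5) = -6 + 1*(-5 + a) = -6 + (-5 + a) = -11 + a)
P(k) = (657 + k)/(-13 + k) (P(k) = (k + 657)/(k + (-11 + (1 + 3*(-1)))) = (657 + k)/(k + (-11 + (1 - 3))) = (657 + k)/(k + (-11 - 2)) = (657 + k)/(k - 13) = (657 + k)/(-13 + k))
P(z(-8)) - 1*101249 = (657 - 9)/(-13 - 9) - 1*101249 = 648/(-22) - 101249 = -1/22*648 - 101249 = -324/11 - 101249 = -1114063/11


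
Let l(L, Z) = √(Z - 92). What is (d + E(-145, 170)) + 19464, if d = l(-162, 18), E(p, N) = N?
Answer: 19634 + I*√74 ≈ 19634.0 + 8.6023*I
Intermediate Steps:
l(L, Z) = √(-92 + Z)
d = I*√74 (d = √(-92 + 18) = √(-74) = I*√74 ≈ 8.6023*I)
(d + E(-145, 170)) + 19464 = (I*√74 + 170) + 19464 = (170 + I*√74) + 19464 = 19634 + I*√74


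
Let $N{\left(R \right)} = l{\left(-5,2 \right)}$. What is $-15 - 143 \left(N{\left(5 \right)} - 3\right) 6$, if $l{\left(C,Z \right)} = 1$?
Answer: $1701$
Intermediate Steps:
$N{\left(R \right)} = 1$
$-15 - 143 \left(N{\left(5 \right)} - 3\right) 6 = -15 - 143 \left(1 - 3\right) 6 = -15 - 143 \left(\left(-2\right) 6\right) = -15 - -1716 = -15 + 1716 = 1701$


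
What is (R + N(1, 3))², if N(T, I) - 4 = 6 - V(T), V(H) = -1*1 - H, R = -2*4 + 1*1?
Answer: 25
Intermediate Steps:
R = -7 (R = -8 + 1 = -7)
V(H) = -1 - H
N(T, I) = 11 + T (N(T, I) = 4 + (6 - (-1 - T)) = 4 + (6 + (1 + T)) = 4 + (7 + T) = 11 + T)
(R + N(1, 3))² = (-7 + (11 + 1))² = (-7 + 12)² = 5² = 25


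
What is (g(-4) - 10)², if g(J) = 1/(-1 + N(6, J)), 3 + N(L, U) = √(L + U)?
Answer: 10369/98 + 72*√2/49 ≈ 107.88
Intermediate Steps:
N(L, U) = -3 + √(L + U)
g(J) = 1/(-4 + √(6 + J)) (g(J) = 1/(-1 + (-3 + √(6 + J))) = 1/(-4 + √(6 + J)))
(g(-4) - 10)² = (1/(-4 + √(6 - 4)) - 10)² = (1/(-4 + √2) - 10)² = (-10 + 1/(-4 + √2))²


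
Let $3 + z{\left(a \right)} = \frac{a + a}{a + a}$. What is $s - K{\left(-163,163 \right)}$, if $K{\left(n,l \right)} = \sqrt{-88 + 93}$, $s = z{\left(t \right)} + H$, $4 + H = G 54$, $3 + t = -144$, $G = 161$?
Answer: $8688 - \sqrt{5} \approx 8685.8$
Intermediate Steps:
$t = -147$ ($t = -3 - 144 = -147$)
$z{\left(a \right)} = -2$ ($z{\left(a \right)} = -3 + \frac{a + a}{a + a} = -3 + \frac{2 a}{2 a} = -3 + 2 a \frac{1}{2 a} = -3 + 1 = -2$)
$H = 8690$ ($H = -4 + 161 \cdot 54 = -4 + 8694 = 8690$)
$s = 8688$ ($s = -2 + 8690 = 8688$)
$K{\left(n,l \right)} = \sqrt{5}$
$s - K{\left(-163,163 \right)} = 8688 - \sqrt{5}$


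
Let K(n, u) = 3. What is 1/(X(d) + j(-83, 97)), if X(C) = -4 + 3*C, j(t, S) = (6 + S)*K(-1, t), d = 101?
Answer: 1/608 ≈ 0.0016447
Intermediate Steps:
j(t, S) = 18 + 3*S (j(t, S) = (6 + S)*3 = 18 + 3*S)
1/(X(d) + j(-83, 97)) = 1/((-4 + 3*101) + (18 + 3*97)) = 1/((-4 + 303) + (18 + 291)) = 1/(299 + 309) = 1/608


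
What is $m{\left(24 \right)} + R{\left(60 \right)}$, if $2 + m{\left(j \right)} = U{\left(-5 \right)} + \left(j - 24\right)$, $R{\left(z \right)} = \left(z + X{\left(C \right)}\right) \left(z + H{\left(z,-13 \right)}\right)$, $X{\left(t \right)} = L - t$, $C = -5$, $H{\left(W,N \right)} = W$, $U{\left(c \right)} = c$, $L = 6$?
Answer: $8513$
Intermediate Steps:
$X{\left(t \right)} = 6 - t$
$R{\left(z \right)} = 2 z \left(11 + z\right)$ ($R{\left(z \right)} = \left(z + \left(6 - -5\right)\right) \left(z + z\right) = \left(z + \left(6 + 5\right)\right) 2 z = \left(z + 11\right) 2 z = \left(11 + z\right) 2 z = 2 z \left(11 + z\right)$)
$m{\left(j \right)} = -31 + j$ ($m{\left(j \right)} = -2 + \left(-5 + \left(j - 24\right)\right) = -2 + \left(-5 + \left(-24 + j\right)\right) = -2 + \left(-29 + j\right) = -31 + j$)
$m{\left(24 \right)} + R{\left(60 \right)} = \left(-31 + 24\right) + 2 \cdot 60 \left(11 + 60\right) = -7 + 2 \cdot 60 \cdot 71 = -7 + 8520 = 8513$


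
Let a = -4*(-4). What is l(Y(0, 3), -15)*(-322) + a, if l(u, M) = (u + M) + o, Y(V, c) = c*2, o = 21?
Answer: -3848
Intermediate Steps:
Y(V, c) = 2*c
a = 16
l(u, M) = 21 + M + u (l(u, M) = (u + M) + 21 = (M + u) + 21 = 21 + M + u)
l(Y(0, 3), -15)*(-322) + a = (21 - 15 + 2*3)*(-322) + 16 = (21 - 15 + 6)*(-322) + 16 = 12*(-322) + 16 = -3864 + 16 = -3848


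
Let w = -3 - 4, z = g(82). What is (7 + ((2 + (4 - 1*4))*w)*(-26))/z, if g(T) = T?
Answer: 371/82 ≈ 4.5244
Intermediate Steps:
z = 82
w = -7
(7 + ((2 + (4 - 1*4))*w)*(-26))/z = (7 + ((2 + (4 - 1*4))*(-7))*(-26))/82 = (7 + ((2 + (4 - 4))*(-7))*(-26))*(1/82) = (7 + ((2 + 0)*(-7))*(-26))*(1/82) = (7 + (2*(-7))*(-26))*(1/82) = (7 - 14*(-26))*(1/82) = (7 + 364)*(1/82) = 371*(1/82) = 371/82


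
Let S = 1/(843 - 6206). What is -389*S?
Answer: 389/5363 ≈ 0.072534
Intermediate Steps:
S = -1/5363 (S = 1/(-5363) = -1/5363 ≈ -0.00018646)
-389*S = -389*(-1/5363) = 389/5363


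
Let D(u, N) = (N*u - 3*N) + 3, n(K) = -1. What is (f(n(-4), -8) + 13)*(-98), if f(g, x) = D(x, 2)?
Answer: 588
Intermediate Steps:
D(u, N) = 3 - 3*N + N*u (D(u, N) = (-3*N + N*u) + 3 = 3 - 3*N + N*u)
f(g, x) = -3 + 2*x (f(g, x) = 3 - 3*2 + 2*x = 3 - 6 + 2*x = -3 + 2*x)
(f(n(-4), -8) + 13)*(-98) = ((-3 + 2*(-8)) + 13)*(-98) = ((-3 - 16) + 13)*(-98) = (-19 + 13)*(-98) = -6*(-98) = 588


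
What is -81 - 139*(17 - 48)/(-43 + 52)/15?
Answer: -6626/135 ≈ -49.081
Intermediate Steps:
-81 - 139*(17 - 48)/(-43 + 52)/15 = -81 - 139*(-31/9)/15 = -81 - 139*(-31*1/9)/15 = -81 - (-4309)/(9*15) = -81 - 139*(-31/135) = -81 + 4309/135 = -6626/135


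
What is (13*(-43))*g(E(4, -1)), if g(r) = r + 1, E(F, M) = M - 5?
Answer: 2795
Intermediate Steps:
E(F, M) = -5 + M
g(r) = 1 + r
(13*(-43))*g(E(4, -1)) = (13*(-43))*(1 + (-5 - 1)) = -559*(1 - 6) = -559*(-5) = 2795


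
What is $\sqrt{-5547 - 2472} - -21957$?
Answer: $21957 + 27 i \sqrt{11} \approx 21957.0 + 89.549 i$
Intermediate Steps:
$\sqrt{-5547 - 2472} - -21957 = \sqrt{-8019} + 21957 = 27 i \sqrt{11} + 21957 = 21957 + 27 i \sqrt{11}$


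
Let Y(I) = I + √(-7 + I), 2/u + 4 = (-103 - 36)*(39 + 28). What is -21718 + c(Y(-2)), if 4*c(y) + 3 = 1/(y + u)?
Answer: -32681242602829/1504745196 - 86806489*I/1504745196 ≈ -21719.0 - 0.057688*I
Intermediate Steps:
u = -2/9317 (u = 2/(-4 + (-103 - 36)*(39 + 28)) = 2/(-4 - 139*67) = 2/(-4 - 9313) = 2/(-9317) = 2*(-1/9317) = -2/9317 ≈ -0.00021466)
c(y) = -¾ + 1/(4*(-2/9317 + y)) (c(y) = -¾ + 1/(4*(y - 2/9317)) = -¾ + 1/(4*(-2/9317 + y)))
-21718 + c(Y(-2)) = -21718 + (9323 - 27951*(-2 + √(-7 - 2)))/(4*(-2 + 9317*(-2 + √(-7 - 2)))) = -21718 + (9323 - 27951*(-2 + √(-9)))/(4*(-2 + 9317*(-2 + √(-9)))) = -21718 + (9323 - 27951*(-2 + 3*I))/(4*(-2 + 9317*(-2 + 3*I))) = -21718 + (9323 + (55902 - 83853*I))/(4*(-2 + (-18634 + 27951*I))) = -21718 + (65225 - 83853*I)/(4*(-18636 + 27951*I)) = -21718 + ((-18636 - 27951*I)/1128558897)*(65225 - 83853*I)/4 = -21718 + (-18636 - 27951*I)*(65225 - 83853*I)/4514235588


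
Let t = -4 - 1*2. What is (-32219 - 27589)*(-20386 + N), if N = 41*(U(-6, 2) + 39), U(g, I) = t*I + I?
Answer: 1148134176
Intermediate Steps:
t = -6 (t = -4 - 2 = -6)
U(g, I) = -5*I (U(g, I) = -6*I + I = -5*I)
N = 1189 (N = 41*(-5*2 + 39) = 41*(-10 + 39) = 41*29 = 1189)
(-32219 - 27589)*(-20386 + N) = (-32219 - 27589)*(-20386 + 1189) = -59808*(-19197) = 1148134176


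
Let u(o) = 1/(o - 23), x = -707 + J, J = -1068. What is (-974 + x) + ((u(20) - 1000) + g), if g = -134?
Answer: -11650/3 ≈ -3883.3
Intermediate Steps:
x = -1775 (x = -707 - 1068 = -1775)
u(o) = 1/(-23 + o)
(-974 + x) + ((u(20) - 1000) + g) = (-974 - 1775) + ((1/(-23 + 20) - 1000) - 134) = -2749 + ((1/(-3) - 1000) - 134) = -2749 + ((-⅓ - 1000) - 134) = -2749 + (-3001/3 - 134) = -2749 - 3403/3 = -11650/3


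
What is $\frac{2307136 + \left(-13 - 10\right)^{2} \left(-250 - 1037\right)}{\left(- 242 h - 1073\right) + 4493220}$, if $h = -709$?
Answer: $\frac{1626313}{4663725} \approx 0.34872$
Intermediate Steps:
$\frac{2307136 + \left(-13 - 10\right)^{2} \left(-250 - 1037\right)}{\left(- 242 h - 1073\right) + 4493220} = \frac{2307136 + \left(-13 - 10\right)^{2} \left(-250 - 1037\right)}{\left(\left(-242\right) \left(-709\right) - 1073\right) + 4493220} = \frac{2307136 + \left(-23\right)^{2} \left(-1287\right)}{\left(171578 - 1073\right) + 4493220} = \frac{2307136 + 529 \left(-1287\right)}{170505 + 4493220} = \frac{2307136 - 680823}{4663725} = 1626313 \cdot \frac{1}{4663725} = \frac{1626313}{4663725}$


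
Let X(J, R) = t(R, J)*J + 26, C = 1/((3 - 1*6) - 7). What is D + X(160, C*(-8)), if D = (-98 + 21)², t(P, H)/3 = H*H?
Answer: 12293955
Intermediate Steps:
t(P, H) = 3*H² (t(P, H) = 3*(H*H) = 3*H²)
C = -⅒ (C = 1/((3 - 6) - 7) = 1/(-3 - 7) = 1/(-10) = -⅒ ≈ -0.10000)
D = 5929 (D = (-77)² = 5929)
X(J, R) = 26 + 3*J³ (X(J, R) = (3*J²)*J + 26 = 3*J³ + 26 = 26 + 3*J³)
D + X(160, C*(-8)) = 5929 + (26 + 3*160³) = 5929 + (26 + 3*4096000) = 5929 + (26 + 12288000) = 5929 + 12288026 = 12293955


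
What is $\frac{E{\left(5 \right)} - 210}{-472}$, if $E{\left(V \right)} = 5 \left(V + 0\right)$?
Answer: $\frac{185}{472} \approx 0.39195$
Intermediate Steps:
$E{\left(V \right)} = 5 V$
$\frac{E{\left(5 \right)} - 210}{-472} = \frac{5 \cdot 5 - 210}{-472} = \left(25 - 210\right) \left(- \frac{1}{472}\right) = \left(-185\right) \left(- \frac{1}{472}\right) = \frac{185}{472}$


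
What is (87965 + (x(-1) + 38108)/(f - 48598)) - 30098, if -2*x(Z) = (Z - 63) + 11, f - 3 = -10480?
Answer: 6836909781/118150 ≈ 57866.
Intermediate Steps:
f = -10477 (f = 3 - 10480 = -10477)
x(Z) = 26 - Z/2 (x(Z) = -((Z - 63) + 11)/2 = -((-63 + Z) + 11)/2 = -(-52 + Z)/2 = 26 - Z/2)
(87965 + (x(-1) + 38108)/(f - 48598)) - 30098 = (87965 + ((26 - 1/2*(-1)) + 38108)/(-10477 - 48598)) - 30098 = (87965 + ((26 + 1/2) + 38108)/(-59075)) - 30098 = (87965 + (53/2 + 38108)*(-1/59075)) - 30098 = (87965 + (76269/2)*(-1/59075)) - 30098 = (87965 - 76269/118150) - 30098 = 10392988481/118150 - 30098 = 6836909781/118150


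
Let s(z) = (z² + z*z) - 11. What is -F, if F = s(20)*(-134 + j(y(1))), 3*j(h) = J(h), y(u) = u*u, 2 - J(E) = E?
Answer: 105463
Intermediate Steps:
J(E) = 2 - E
y(u) = u²
j(h) = ⅔ - h/3 (j(h) = (2 - h)/3 = ⅔ - h/3)
s(z) = -11 + 2*z² (s(z) = (z² + z²) - 11 = 2*z² - 11 = -11 + 2*z²)
F = -105463 (F = (-11 + 2*20²)*(-134 + (⅔ - ⅓*1²)) = (-11 + 2*400)*(-134 + (⅔ - ⅓*1)) = (-11 + 800)*(-134 + (⅔ - ⅓)) = 789*(-134 + ⅓) = 789*(-401/3) = -105463)
-F = -1*(-105463) = 105463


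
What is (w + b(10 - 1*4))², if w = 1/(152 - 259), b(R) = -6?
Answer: 413449/11449 ≈ 36.112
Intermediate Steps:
w = -1/107 (w = 1/(-107) = -1/107 ≈ -0.0093458)
(w + b(10 - 1*4))² = (-1/107 - 6)² = (-643/107)² = 413449/11449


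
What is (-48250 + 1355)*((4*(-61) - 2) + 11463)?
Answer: -526021215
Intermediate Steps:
(-48250 + 1355)*((4*(-61) - 2) + 11463) = -46895*((-244 - 2) + 11463) = -46895*(-246 + 11463) = -46895*11217 = -526021215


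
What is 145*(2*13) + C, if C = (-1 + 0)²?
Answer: 3771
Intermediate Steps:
C = 1 (C = (-1)² = 1)
145*(2*13) + C = 145*(2*13) + 1 = 145*26 + 1 = 3770 + 1 = 3771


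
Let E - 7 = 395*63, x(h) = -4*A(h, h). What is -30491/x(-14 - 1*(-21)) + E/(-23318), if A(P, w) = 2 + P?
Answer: 355046513/419724 ≈ 845.90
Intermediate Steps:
x(h) = -8 - 4*h (x(h) = -4*(2 + h) = -8 - 4*h)
E = 24892 (E = 7 + 395*63 = 7 + 24885 = 24892)
-30491/x(-14 - 1*(-21)) + E/(-23318) = -30491/(-8 - 4*(-14 - 1*(-21))) + 24892/(-23318) = -30491/(-8 - 4*(-14 + 21)) + 24892*(-1/23318) = -30491/(-8 - 4*7) - 12446/11659 = -30491/(-8 - 28) - 12446/11659 = -30491/(-36) - 12446/11659 = -30491*(-1/36) - 12446/11659 = 30491/36 - 12446/11659 = 355046513/419724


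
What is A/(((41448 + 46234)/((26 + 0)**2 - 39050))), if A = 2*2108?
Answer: -11556056/6263 ≈ -1845.1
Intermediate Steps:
A = 4216
A/(((41448 + 46234)/((26 + 0)**2 - 39050))) = 4216/(((41448 + 46234)/((26 + 0)**2 - 39050))) = 4216/((87682/(26**2 - 39050))) = 4216/((87682/(676 - 39050))) = 4216/((87682/(-38374))) = 4216/((87682*(-1/38374))) = 4216/(-6263/2741) = 4216*(-2741/6263) = -11556056/6263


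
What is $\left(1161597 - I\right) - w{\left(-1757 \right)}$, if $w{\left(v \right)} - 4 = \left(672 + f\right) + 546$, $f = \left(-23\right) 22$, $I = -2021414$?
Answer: $3182295$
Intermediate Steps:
$f = -506$
$w{\left(v \right)} = 716$ ($w{\left(v \right)} = 4 + \left(\left(672 - 506\right) + 546\right) = 4 + \left(166 + 546\right) = 4 + 712 = 716$)
$\left(1161597 - I\right) - w{\left(-1757 \right)} = \left(1161597 - -2021414\right) - 716 = \left(1161597 + 2021414\right) - 716 = 3183011 - 716 = 3182295$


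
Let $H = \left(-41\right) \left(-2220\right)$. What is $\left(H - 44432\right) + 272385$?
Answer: $318973$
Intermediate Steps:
$H = 91020$
$\left(H - 44432\right) + 272385 = \left(91020 - 44432\right) + 272385 = 46588 + 272385 = 318973$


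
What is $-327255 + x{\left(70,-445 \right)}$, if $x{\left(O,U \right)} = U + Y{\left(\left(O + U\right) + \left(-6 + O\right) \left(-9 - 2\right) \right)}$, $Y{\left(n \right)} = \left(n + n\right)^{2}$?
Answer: $4329264$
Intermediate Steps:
$Y{\left(n \right)} = 4 n^{2}$ ($Y{\left(n \right)} = \left(2 n\right)^{2} = 4 n^{2}$)
$x{\left(O,U \right)} = U + 4 \left(66 + U - 10 O\right)^{2}$ ($x{\left(O,U \right)} = U + 4 \left(\left(O + U\right) + \left(-6 + O\right) \left(-9 - 2\right)\right)^{2} = U + 4 \left(\left(O + U\right) + \left(-6 + O\right) \left(-11\right)\right)^{2} = U + 4 \left(\left(O + U\right) - \left(-66 + 11 O\right)\right)^{2} = U + 4 \left(66 + U - 10 O\right)^{2}$)
$-327255 + x{\left(70,-445 \right)} = -327255 - \left(445 - 4 \left(66 - 445 - 700\right)^{2}\right) = -327255 - \left(445 - 4 \left(-1079\right)^{2}\right) = -327255 + \left(-445 + 4 \cdot 1164241\right) = -327255 + \left(-445 + 4656964\right) = -327255 + 4656519 = 4329264$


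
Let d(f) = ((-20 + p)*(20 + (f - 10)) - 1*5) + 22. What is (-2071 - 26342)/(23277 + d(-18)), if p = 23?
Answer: -28413/23270 ≈ -1.2210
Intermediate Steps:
d(f) = 47 + 3*f (d(f) = ((-20 + 23)*(20 + (f - 10)) - 1*5) + 22 = (3*(20 + (-10 + f)) - 5) + 22 = (3*(10 + f) - 5) + 22 = ((30 + 3*f) - 5) + 22 = (25 + 3*f) + 22 = 47 + 3*f)
(-2071 - 26342)/(23277 + d(-18)) = (-2071 - 26342)/(23277 + (47 + 3*(-18))) = -28413/(23277 + (47 - 54)) = -28413/(23277 - 7) = -28413/23270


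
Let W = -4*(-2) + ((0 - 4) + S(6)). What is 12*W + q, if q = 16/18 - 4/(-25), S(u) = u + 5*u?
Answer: 108236/225 ≈ 481.05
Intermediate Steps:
S(u) = 6*u
q = 236/225 (q = 16*(1/18) - 4*(-1/25) = 8/9 + 4/25 = 236/225 ≈ 1.0489)
W = 40 (W = -4*(-2) + ((0 - 4) + 6*6) = 8 + (-4 + 36) = 8 + 32 = 40)
12*W + q = 12*40 + 236/225 = 480 + 236/225 = 108236/225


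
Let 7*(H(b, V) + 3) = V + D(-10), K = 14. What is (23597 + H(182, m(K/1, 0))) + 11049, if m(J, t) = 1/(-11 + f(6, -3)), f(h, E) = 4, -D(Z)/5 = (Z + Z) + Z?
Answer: 1698556/49 ≈ 34664.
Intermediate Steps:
D(Z) = -15*Z (D(Z) = -5*((Z + Z) + Z) = -5*(2*Z + Z) = -15*Z)
m(J, t) = -⅐ (m(J, t) = 1/(-11 + 4) = 1/(-7) = -⅐)
H(b, V) = 129/7 + V/7 (H(b, V) = -3 + (V - 15*(-10))/7 = -3 + (V + 150)/7 = -3 + (150 + V)/7 = -3 + (150/7 + V/7) = 129/7 + V/7)
(23597 + H(182, m(K/1, 0))) + 11049 = (23597 + (129/7 + (⅐)*(-⅐))) + 11049 = (23597 + (129/7 - 1/49)) + 11049 = (23597 + 902/49) + 11049 = 1157155/49 + 11049 = 1698556/49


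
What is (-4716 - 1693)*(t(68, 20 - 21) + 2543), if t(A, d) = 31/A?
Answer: -65204035/4 ≈ -1.6301e+7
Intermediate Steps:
(-4716 - 1693)*(t(68, 20 - 21) + 2543) = (-4716 - 1693)*(31/68 + 2543) = -6409*(31*(1/68) + 2543) = -6409*(31/68 + 2543) = -6409*172955/68 = -65204035/4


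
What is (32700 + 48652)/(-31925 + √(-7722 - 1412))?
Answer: -2597162600/1019214759 - 81352*I*√9134/1019214759 ≈ -2.5482 - 0.0076284*I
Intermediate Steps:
(32700 + 48652)/(-31925 + √(-7722 - 1412)) = 81352/(-31925 + √(-9134)) = 81352/(-31925 + I*√9134)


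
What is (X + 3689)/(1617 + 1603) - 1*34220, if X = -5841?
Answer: -27547638/805 ≈ -34221.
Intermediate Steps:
(X + 3689)/(1617 + 1603) - 1*34220 = (-5841 + 3689)/(1617 + 1603) - 1*34220 = -2152/3220 - 34220 = -2152*1/3220 - 34220 = -538/805 - 34220 = -27547638/805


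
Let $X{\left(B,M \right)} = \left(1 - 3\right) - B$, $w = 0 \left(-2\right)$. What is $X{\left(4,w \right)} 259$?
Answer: $-1554$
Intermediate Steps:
$w = 0$
$X{\left(B,M \right)} = -2 - B$
$X{\left(4,w \right)} 259 = \left(-2 - 4\right) 259 = \left(-6\right) 259 = -1554$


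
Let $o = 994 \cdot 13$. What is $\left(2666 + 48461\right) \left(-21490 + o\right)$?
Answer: $-438056136$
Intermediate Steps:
$o = 12922$
$\left(2666 + 48461\right) \left(-21490 + o\right) = \left(2666 + 48461\right) \left(-21490 + 12922\right) = 51127 \left(-8568\right) = -438056136$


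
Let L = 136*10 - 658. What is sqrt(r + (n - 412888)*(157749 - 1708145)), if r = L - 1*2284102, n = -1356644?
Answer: 2*sqrt(685868262818) ≈ 1.6563e+6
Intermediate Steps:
L = 702 (L = 1360 - 658 = 702)
r = -2283400 (r = 702 - 1*2284102 = 702 - 2284102 = -2283400)
sqrt(r + (n - 412888)*(157749 - 1708145)) = sqrt(-2283400 + (-1356644 - 412888)*(157749 - 1708145)) = sqrt(-2283400 - 1769532*(-1550396)) = sqrt(-2283400 + 2743475334672) = sqrt(2743473051272) = 2*sqrt(685868262818)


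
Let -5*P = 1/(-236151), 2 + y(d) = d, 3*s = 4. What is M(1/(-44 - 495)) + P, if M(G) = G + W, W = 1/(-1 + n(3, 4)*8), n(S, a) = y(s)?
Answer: -101668681/636426945 ≈ -0.15975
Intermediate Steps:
s = 4/3 (s = (⅓)*4 = 4/3 ≈ 1.3333)
y(d) = -2 + d
n(S, a) = -⅔ (n(S, a) = -2 + 4/3 = -⅔)
P = 1/1180755 (P = -⅕/(-236151) = -⅕*(-1/236151) = 1/1180755 ≈ 8.4692e-7)
W = -3/19 (W = 1/(-1 - ⅔*8) = 1/(-1 - 16/3) = 1/(-19/3) = -3/19 ≈ -0.15789)
M(G) = -3/19 + G (M(G) = G - 3/19 = -3/19 + G)
M(1/(-44 - 495)) + P = (-3/19 + 1/(-44 - 495)) + 1/1180755 = (-3/19 + 1/(-539)) + 1/1180755 = (-3/19 - 1/539) + 1/1180755 = -1636/10241 + 1/1180755 = -101668681/636426945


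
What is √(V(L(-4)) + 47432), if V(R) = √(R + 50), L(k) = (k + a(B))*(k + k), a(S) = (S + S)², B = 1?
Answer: √(47432 + 5*√2) ≈ 217.81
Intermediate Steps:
a(S) = 4*S² (a(S) = (2*S)² = 4*S²)
L(k) = 2*k*(4 + k) (L(k) = (k + 4*1²)*(k + k) = (k + 4*1)*(2*k) = (k + 4)*(2*k) = (4 + k)*(2*k) = 2*k*(4 + k))
V(R) = √(50 + R)
√(V(L(-4)) + 47432) = √(√(50 + 2*(-4)*(4 - 4)) + 47432) = √(√(50 + 2*(-4)*0) + 47432) = √(√(50 + 0) + 47432) = √(√50 + 47432) = √(5*√2 + 47432) = √(47432 + 5*√2)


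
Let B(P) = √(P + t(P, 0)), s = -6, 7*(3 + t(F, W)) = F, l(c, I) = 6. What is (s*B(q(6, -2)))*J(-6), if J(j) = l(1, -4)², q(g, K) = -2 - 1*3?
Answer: -216*I*√427/7 ≈ -637.63*I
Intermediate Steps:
q(g, K) = -5 (q(g, K) = -2 - 3 = -5)
t(F, W) = -3 + F/7
B(P) = √(-3 + 8*P/7) (B(P) = √(P + (-3 + P/7)) = √(-3 + 8*P/7))
J(j) = 36 (J(j) = 6² = 36)
(s*B(q(6, -2)))*J(-6) = -6*√(-147 + 56*(-5))/7*36 = -6*√(-147 - 280)/7*36 = -6*√(-427)/7*36 = -6*I*√427/7*36 = -216*I*√427/7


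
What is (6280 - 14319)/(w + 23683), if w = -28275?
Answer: 8039/4592 ≈ 1.7507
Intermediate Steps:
(6280 - 14319)/(w + 23683) = (6280 - 14319)/(-28275 + 23683) = -8039/(-4592) = -8039*(-1/4592) = 8039/4592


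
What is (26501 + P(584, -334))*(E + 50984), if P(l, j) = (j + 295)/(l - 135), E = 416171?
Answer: 5558635301050/449 ≈ 1.2380e+10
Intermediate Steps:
P(l, j) = (295 + j)/(-135 + l)
(26501 + P(584, -334))*(E + 50984) = (26501 + (295 - 334)/(-135 + 584))*(416171 + 50984) = (26501 - 39/449)*467155 = (11898910/449)*467155 = 5558635301050/449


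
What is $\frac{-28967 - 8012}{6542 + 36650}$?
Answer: $- \frac{36979}{43192} \approx -0.85615$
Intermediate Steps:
$\frac{-28967 - 8012}{6542 + 36650} = - \frac{36979}{43192}$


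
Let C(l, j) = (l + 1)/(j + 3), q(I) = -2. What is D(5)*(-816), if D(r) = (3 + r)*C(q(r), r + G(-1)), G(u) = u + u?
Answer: 1088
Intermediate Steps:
G(u) = 2*u
C(l, j) = (1 + l)/(3 + j)
D(r) = -(3 + r)/(1 + r) (D(r) = (3 + r)*((1 - 2)/(3 + (r + 2*(-1)))) = (3 + r)*(-1/(3 + (r - 2))) = (3 + r)*(-1/(3 + (-2 + r))) = (3 + r)*(-1/(1 + r)) = -(3 + r)/(1 + r))
D(5)*(-816) = ((-3 - 1*5)/(1 + 5))*(-816) = ((-3 - 5)/6)*(-816) = ((1/6)*(-8))*(-816) = -4/3*(-816) = 1088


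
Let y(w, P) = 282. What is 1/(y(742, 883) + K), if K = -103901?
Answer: -1/103619 ≈ -9.6507e-6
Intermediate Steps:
1/(y(742, 883) + K) = 1/(282 - 103901) = 1/(-103619) = -1/103619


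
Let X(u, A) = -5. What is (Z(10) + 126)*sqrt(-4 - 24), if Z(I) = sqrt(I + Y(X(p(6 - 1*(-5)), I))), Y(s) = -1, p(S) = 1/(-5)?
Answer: 258*I*sqrt(7) ≈ 682.6*I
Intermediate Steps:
p(S) = -1/5
Z(I) = sqrt(-1 + I) (Z(I) = sqrt(I - 1) = sqrt(-1 + I))
(Z(10) + 126)*sqrt(-4 - 24) = (sqrt(-1 + 10) + 126)*sqrt(-4 - 24) = (sqrt(9) + 126)*sqrt(-28) = (3 + 126)*(2*I*sqrt(7)) = 129*(2*I*sqrt(7)) = 258*I*sqrt(7)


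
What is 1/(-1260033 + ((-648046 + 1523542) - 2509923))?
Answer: -1/2894460 ≈ -3.4549e-7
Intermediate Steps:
1/(-1260033 + ((-648046 + 1523542) - 2509923)) = 1/(-1260033 + (875496 - 2509923)) = 1/(-1260033 - 1634427) = 1/(-2894460) = -1/2894460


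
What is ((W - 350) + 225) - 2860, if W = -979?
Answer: -3964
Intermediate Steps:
((W - 350) + 225) - 2860 = ((-979 - 350) + 225) - 2860 = (-1329 + 225) - 2860 = -1104 - 2860 = -3964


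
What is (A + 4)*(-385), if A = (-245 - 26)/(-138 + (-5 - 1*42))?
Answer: -77847/37 ≈ -2104.0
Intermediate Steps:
A = 271/185 (A = -271/(-138 + (-5 - 42)) = -271/(-138 - 47) = -271/(-185) = -271*(-1/185) = 271/185 ≈ 1.4649)
(A + 4)*(-385) = (271/185 + 4)*(-385) = (1011/185)*(-385) = -77847/37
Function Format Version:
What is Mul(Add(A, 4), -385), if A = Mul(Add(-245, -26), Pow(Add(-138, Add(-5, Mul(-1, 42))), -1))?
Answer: Rational(-77847, 37) ≈ -2104.0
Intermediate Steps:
A = Rational(271, 185) (A = Mul(-271, Pow(Add(-138, Add(-5, -42)), -1)) = Mul(-271, Pow(Add(-138, -47), -1)) = Mul(-271, Pow(-185, -1)) = Mul(-271, Rational(-1, 185)) = Rational(271, 185) ≈ 1.4649)
Mul(Add(A, 4), -385) = Mul(Add(Rational(271, 185), 4), -385) = Mul(Rational(1011, 185), -385) = Rational(-77847, 37)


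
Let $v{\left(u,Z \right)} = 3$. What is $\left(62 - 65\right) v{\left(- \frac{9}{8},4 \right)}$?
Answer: $-9$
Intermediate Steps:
$\left(62 - 65\right) v{\left(- \frac{9}{8},4 \right)} = \left(62 - 65\right) 3 = \left(-3\right) 3 = -9$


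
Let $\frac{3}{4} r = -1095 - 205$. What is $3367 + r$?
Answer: $\frac{4901}{3} \approx 1633.7$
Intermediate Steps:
$r = - \frac{5200}{3}$ ($r = \frac{4 \left(-1095 - 205\right)}{3} = \frac{4}{3} \left(-1300\right) = - \frac{5200}{3} \approx -1733.3$)
$3367 + r = 3367 - \frac{5200}{3} = \frac{4901}{3}$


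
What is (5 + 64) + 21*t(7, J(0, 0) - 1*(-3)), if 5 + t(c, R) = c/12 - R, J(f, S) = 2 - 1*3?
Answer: -263/4 ≈ -65.750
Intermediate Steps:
J(f, S) = -1 (J(f, S) = 2 - 3 = -1)
t(c, R) = -5 - R + c/12 (t(c, R) = -5 + (c/12 - R) = -5 + (-R + c/12) = -5 - R + c/12)
(5 + 64) + 21*t(7, J(0, 0) - 1*(-3)) = (5 + 64) + 21*(-5 - (-1 - 1*(-3)) + (1/12)*7) = 69 + 21*(-5 - (-1 + 3) + 7/12) = 69 + 21*(-5 - 1*2 + 7/12) = 69 + 21*(-5 - 2 + 7/12) = 69 + 21*(-77/12) = 69 - 539/4 = -263/4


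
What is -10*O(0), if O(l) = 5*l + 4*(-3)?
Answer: 120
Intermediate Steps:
O(l) = -12 + 5*l (O(l) = 5*l - 12 = -12 + 5*l)
-10*O(0) = -10*(-12 + 5*0) = -10*(-12 + 0) = -10*(-12) = 120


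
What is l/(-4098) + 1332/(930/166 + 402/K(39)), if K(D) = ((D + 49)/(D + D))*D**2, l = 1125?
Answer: 43139619231/189260666 ≈ 227.94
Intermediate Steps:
K(D) = D*(49 + D)/2 (K(D) = ((49 + D)/((2*D)))*D**2 = ((49 + D)*(1/(2*D)))*D**2 = ((49 + D)/(2*D))*D**2 = D*(49 + D)/2)
l/(-4098) + 1332/(930/166 + 402/K(39)) = 1125/(-4098) + 1332/(930/166 + 402/(((1/2)*39*(49 + 39)))) = 1125*(-1/4098) + 1332/(930*(1/166) + 402/(((1/2)*39*88))) = -375/1366 + 1332/(465/83 + 402/1716) = -375/1366 + 1332/(465/83 + 402*(1/1716)) = -375/1366 + 1332/(465/83 + 67/286) = -375/1366 + 1332/(138551/23738) = -375/1366 + 1332*(23738/138551) = -375/1366 + 31619016/138551 = 43139619231/189260666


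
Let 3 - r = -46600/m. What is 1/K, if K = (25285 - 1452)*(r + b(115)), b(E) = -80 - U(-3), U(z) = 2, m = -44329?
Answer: -44329/84573569303 ≈ -5.2415e-7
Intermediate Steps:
r = 86387/44329 (r = 3 - (-46600)/(-44329) = 3 - (-46600)*(-1)/44329 = 3 - 1*46600/44329 = 3 - 46600/44329 = 86387/44329 ≈ 1.9488)
b(E) = -82 (b(E) = -80 - 1*2 = -80 - 2 = -82)
K = -84573569303/44329 (K = (25285 - 1452)*(86387/44329 - 82) = 23833*(-3548591/44329) = -84573569303/44329 ≈ -1.9079e+6)
1/K = 1/(-84573569303/44329) = -44329/84573569303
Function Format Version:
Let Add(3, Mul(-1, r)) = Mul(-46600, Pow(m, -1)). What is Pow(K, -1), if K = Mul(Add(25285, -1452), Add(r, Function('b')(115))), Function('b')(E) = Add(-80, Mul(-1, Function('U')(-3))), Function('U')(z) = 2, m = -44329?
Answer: Rational(-44329, 84573569303) ≈ -5.2415e-7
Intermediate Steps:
r = Rational(86387, 44329) (r = Add(3, Mul(-1, Mul(-46600, Pow(-44329, -1)))) = Add(3, Mul(-1, Mul(-46600, Rational(-1, 44329)))) = Add(3, Mul(-1, Rational(46600, 44329))) = Add(3, Rational(-46600, 44329)) = Rational(86387, 44329) ≈ 1.9488)
Function('b')(E) = -82 (Function('b')(E) = Add(-80, Mul(-1, 2)) = Add(-80, -2) = -82)
K = Rational(-84573569303, 44329) (K = Mul(Add(25285, -1452), Add(Rational(86387, 44329), -82)) = Mul(23833, Rational(-3548591, 44329)) = Rational(-84573569303, 44329) ≈ -1.9079e+6)
Pow(K, -1) = Pow(Rational(-84573569303, 44329), -1) = Rational(-44329, 84573569303)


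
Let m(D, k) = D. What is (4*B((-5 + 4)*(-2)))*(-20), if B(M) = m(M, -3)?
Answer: -160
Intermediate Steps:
B(M) = M
(4*B((-5 + 4)*(-2)))*(-20) = (4*((-5 + 4)*(-2)))*(-20) = (4*(-1*(-2)))*(-20) = (4*2)*(-20) = 8*(-20) = -160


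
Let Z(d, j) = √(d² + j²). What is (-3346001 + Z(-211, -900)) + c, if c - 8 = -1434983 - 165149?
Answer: -4946125 + √854521 ≈ -4.9452e+6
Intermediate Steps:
c = -1600124 (c = 8 + (-1434983 - 165149) = 8 - 1600132 = -1600124)
(-3346001 + Z(-211, -900)) + c = (-3346001 + √((-211)² + (-900)²)) - 1600124 = (-3346001 + √(44521 + 810000)) - 1600124 = (-3346001 + √854521) - 1600124 = -4946125 + √854521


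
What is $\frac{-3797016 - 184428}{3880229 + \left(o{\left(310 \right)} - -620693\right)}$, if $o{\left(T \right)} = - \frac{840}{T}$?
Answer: $- \frac{61712382}{69764249} \approx -0.88458$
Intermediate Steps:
$\frac{-3797016 - 184428}{3880229 + \left(o{\left(310 \right)} - -620693\right)} = \frac{-3797016 - 184428}{3880229 - \left(-620693 + \frac{840}{310}\right)} = - \frac{3981444}{3880229 + \left(\left(-840\right) \frac{1}{310} + 620693\right)} = - \frac{3981444}{3880229 + \left(- \frac{84}{31} + 620693\right)} = - \frac{3981444}{3880229 + \frac{19241399}{31}} = - \frac{3981444}{\frac{139528498}{31}} = \left(-3981444\right) \frac{31}{139528498} = - \frac{61712382}{69764249}$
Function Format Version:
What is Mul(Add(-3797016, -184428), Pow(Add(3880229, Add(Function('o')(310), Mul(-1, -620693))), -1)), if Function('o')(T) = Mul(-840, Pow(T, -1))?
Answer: Rational(-61712382, 69764249) ≈ -0.88458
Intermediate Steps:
Mul(Add(-3797016, -184428), Pow(Add(3880229, Add(Function('o')(310), Mul(-1, -620693))), -1)) = Mul(Add(-3797016, -184428), Pow(Add(3880229, Add(Mul(-840, Pow(310, -1)), Mul(-1, -620693))), -1)) = Mul(-3981444, Pow(Add(3880229, Add(Mul(-840, Rational(1, 310)), 620693)), -1)) = Mul(-3981444, Pow(Add(3880229, Add(Rational(-84, 31), 620693)), -1)) = Mul(-3981444, Pow(Add(3880229, Rational(19241399, 31)), -1)) = Mul(-3981444, Pow(Rational(139528498, 31), -1)) = Mul(-3981444, Rational(31, 139528498)) = Rational(-61712382, 69764249)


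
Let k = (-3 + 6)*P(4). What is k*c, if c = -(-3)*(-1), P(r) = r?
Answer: -36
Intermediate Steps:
k = 12 (k = (-3 + 6)*4 = 3*4 = 12)
c = -3 (c = -1*3 = -3)
k*c = 12*(-3) = -36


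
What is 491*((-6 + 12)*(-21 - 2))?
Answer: -67758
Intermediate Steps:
491*((-6 + 12)*(-21 - 2)) = 491*(6*(-23)) = 491*(-138) = -67758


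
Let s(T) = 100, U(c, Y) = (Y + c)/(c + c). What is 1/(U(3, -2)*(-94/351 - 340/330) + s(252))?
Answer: 11583/1155794 ≈ 0.010022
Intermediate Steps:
U(c, Y) = (Y + c)/(2*c) (U(c, Y) = (Y + c)/((2*c)) = (Y + c)*(1/(2*c)) = (Y + c)/(2*c))
1/(U(3, -2)*(-94/351 - 340/330) + s(252)) = 1/(((1/2)*(-2 + 3)/3)*(-94/351 - 340/330) + 100) = 1/(((1/2)*(1/3)*1)*(-94*1/351 - 340*1/330) + 100) = 1/((-94/351 - 34/33)/6 + 100) = 1/((1/6)*(-5012/3861) + 100) = 1/(-2506/11583 + 100) = 1/(1155794/11583) = 11583/1155794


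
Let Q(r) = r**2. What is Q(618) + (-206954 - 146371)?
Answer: 28599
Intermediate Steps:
Q(618) + (-206954 - 146371) = 618**2 + (-206954 - 146371) = 381924 - 353325 = 28599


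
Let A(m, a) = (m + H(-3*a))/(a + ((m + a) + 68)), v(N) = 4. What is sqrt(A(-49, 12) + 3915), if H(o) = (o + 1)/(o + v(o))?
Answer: sqrt(463153602)/344 ≈ 62.561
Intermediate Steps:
H(o) = (1 + o)/(4 + o) (H(o) = (o + 1)/(o + 4) = (1 + o)/(4 + o))
A(m, a) = (m + (1 - 3*a)/(4 - 3*a))/(68 + m + 2*a) (A(m, a) = (m + (1 - 3*a)/(4 - 3*a))/(a + ((m + a) + 68)) = (m + (1 - 3*a)/(4 - 3*a))/(a + ((a + m) + 68)) = (m + (1 - 3*a)/(4 - 3*a))/(a + (68 + a + m)) = (m + (1 - 3*a)/(4 - 3*a))/(68 + m + 2*a))
sqrt(A(-49, 12) + 3915) = sqrt((-1 + 3*12 - 49*(-4 + 3*12))/((-4 + 3*12)*(68 - 49 + 2*12)) + 3915) = sqrt((-1 + 36 - 49*(-4 + 36))/((-4 + 36)*(68 - 49 + 24)) + 3915) = sqrt((-1 + 36 - 49*32)/(32*43) + 3915) = sqrt((1/32)*(1/43)*(-1 + 36 - 1568) + 3915) = sqrt((1/32)*(1/43)*(-1533) + 3915) = sqrt(-1533/1376 + 3915) = sqrt(5385507/1376) = sqrt(463153602)/344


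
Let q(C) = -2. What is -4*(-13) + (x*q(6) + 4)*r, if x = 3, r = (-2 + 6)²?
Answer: 20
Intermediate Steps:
r = 16 (r = 4² = 16)
-4*(-13) + (x*q(6) + 4)*r = -4*(-13) + (3*(-2) + 4)*16 = 52 + (-6 + 4)*16 = 52 - 2*16 = 52 - 32 = 20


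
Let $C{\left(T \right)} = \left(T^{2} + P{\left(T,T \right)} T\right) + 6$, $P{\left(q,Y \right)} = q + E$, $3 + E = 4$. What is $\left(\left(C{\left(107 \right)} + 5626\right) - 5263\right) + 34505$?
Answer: $57879$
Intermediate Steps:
$E = 1$ ($E = -3 + 4 = 1$)
$P{\left(q,Y \right)} = 1 + q$ ($P{\left(q,Y \right)} = q + 1 = 1 + q$)
$C{\left(T \right)} = 6 + T^{2} + T \left(1 + T\right)$ ($C{\left(T \right)} = \left(T^{2} + \left(1 + T\right) T\right) + 6 = \left(T^{2} + T \left(1 + T\right)\right) + 6 = 6 + T^{2} + T \left(1 + T\right)$)
$\left(\left(C{\left(107 \right)} + 5626\right) - 5263\right) + 34505 = \left(\left(\left(6 + 107 + 2 \cdot 107^{2}\right) + 5626\right) - 5263\right) + 34505 = \left(\left(\left(6 + 107 + 2 \cdot 11449\right) + 5626\right) - 5263\right) + 34505 = \left(\left(\left(6 + 107 + 22898\right) + 5626\right) - 5263\right) + 34505 = \left(\left(23011 + 5626\right) - 5263\right) + 34505 = \left(28637 - 5263\right) + 34505 = 23374 + 34505 = 57879$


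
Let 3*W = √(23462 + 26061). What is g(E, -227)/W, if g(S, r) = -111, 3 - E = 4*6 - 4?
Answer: -333*√49523/49523 ≈ -1.4964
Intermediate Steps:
W = √49523/3 (W = √(23462 + 26061)/3 = √49523/3 ≈ 74.179)
E = -17 (E = 3 - (4*6 - 4) = 3 - (24 - 4) = 3 - 1*20 = 3 - 20 = -17)
g(E, -227)/W = -111*3*√49523/49523 = -333*√49523/49523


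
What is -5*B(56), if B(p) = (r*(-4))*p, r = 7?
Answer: 7840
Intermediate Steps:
B(p) = -28*p (B(p) = (7*(-4))*p = -28*p)
-5*B(56) = -(-140)*56 = -5*(-1568) = 7840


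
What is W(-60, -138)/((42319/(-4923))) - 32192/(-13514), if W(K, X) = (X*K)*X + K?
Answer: 38012266426324/285949483 ≈ 1.3293e+5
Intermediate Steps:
W(K, X) = K + K*X**2 (W(K, X) = (K*X)*X + K = K*X**2 + K = K + K*X**2)
W(-60, -138)/((42319/(-4923))) - 32192/(-13514) = (-60*(1 + (-138)**2))/((42319/(-4923))) - 32192/(-13514) = (-60*(1 + 19044))/((42319*(-1/4923))) - 32192*(-1/13514) = (-60*19045)/(-42319/4923) + 16096/6757 = -1142700*(-4923/42319) + 16096/6757 = 5625512100/42319 + 16096/6757 = 38012266426324/285949483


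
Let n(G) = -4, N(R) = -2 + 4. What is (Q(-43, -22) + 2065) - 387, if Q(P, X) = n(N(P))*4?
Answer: 1662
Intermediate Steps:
N(R) = 2
Q(P, X) = -16 (Q(P, X) = -4*4 = -16)
(Q(-43, -22) + 2065) - 387 = (-16 + 2065) - 387 = 2049 - 387 = 1662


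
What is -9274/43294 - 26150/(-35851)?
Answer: 399827963/776066597 ≈ 0.51520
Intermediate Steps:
-9274/43294 - 26150/(-35851) = -9274*1/43294 - 26150*(-1/35851) = -4637/21647 + 26150/35851 = 399827963/776066597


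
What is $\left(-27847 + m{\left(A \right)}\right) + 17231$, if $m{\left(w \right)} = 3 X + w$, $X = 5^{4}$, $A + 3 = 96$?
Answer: $-8648$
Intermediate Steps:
$A = 93$ ($A = -3 + 96 = 93$)
$X = 625$
$m{\left(w \right)} = 1875 + w$ ($m{\left(w \right)} = 3 \cdot 625 + w = 1875 + w$)
$\left(-27847 + m{\left(A \right)}\right) + 17231 = \left(-27847 + \left(1875 + 93\right)\right) + 17231 = \left(-27847 + 1968\right) + 17231 = -25879 + 17231 = -8648$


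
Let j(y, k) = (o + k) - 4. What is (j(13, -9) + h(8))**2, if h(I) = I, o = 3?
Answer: 4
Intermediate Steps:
j(y, k) = -1 + k (j(y, k) = (3 + k) - 4 = -1 + k)
(j(13, -9) + h(8))**2 = ((-1 - 9) + 8)**2 = (-10 + 8)**2 = (-2)**2 = 4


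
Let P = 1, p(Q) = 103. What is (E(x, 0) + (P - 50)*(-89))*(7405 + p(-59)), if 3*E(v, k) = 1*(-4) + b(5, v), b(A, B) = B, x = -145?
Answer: 97108472/3 ≈ 3.2370e+7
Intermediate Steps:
E(v, k) = -4/3 + v/3 (E(v, k) = (1*(-4) + v)/3 = (-4 + v)/3 = -4/3 + v/3)
(E(x, 0) + (P - 50)*(-89))*(7405 + p(-59)) = ((-4/3 + (⅓)*(-145)) + (1 - 50)*(-89))*(7405 + 103) = ((-4/3 - 145/3) - 49*(-89))*7508 = (-149/3 + 4361)*7508 = (12934/3)*7508 = 97108472/3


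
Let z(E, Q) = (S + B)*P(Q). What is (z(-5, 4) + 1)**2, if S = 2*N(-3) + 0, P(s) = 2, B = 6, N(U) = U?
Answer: 1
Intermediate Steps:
S = -6 (S = 2*(-3) + 0 = -6 + 0 = -6)
z(E, Q) = 0 (z(E, Q) = (-6 + 6)*2 = 0*2 = 0)
(z(-5, 4) + 1)**2 = (0 + 1)**2 = 1**2 = 1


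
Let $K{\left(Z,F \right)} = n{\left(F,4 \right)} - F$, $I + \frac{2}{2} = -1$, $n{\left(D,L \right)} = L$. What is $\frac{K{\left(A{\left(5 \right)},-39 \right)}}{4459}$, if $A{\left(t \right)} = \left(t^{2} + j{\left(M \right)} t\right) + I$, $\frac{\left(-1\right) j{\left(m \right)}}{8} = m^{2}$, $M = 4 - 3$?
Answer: $\frac{43}{4459} \approx 0.0096434$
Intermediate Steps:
$M = 1$ ($M = 4 - 3 = 1$)
$I = -2$ ($I = -1 - 1 = -2$)
$j{\left(m \right)} = - 8 m^{2}$
$A{\left(t \right)} = -2 + t^{2} - 8 t$ ($A{\left(t \right)} = \left(t^{2} + - 8 \cdot 1^{2} t\right) - 2 = \left(t^{2} + \left(-8\right) 1 t\right) - 2 = \left(t^{2} - 8 t\right) - 2 = -2 + t^{2} - 8 t$)
$K{\left(Z,F \right)} = 4 - F$
$\frac{K{\left(A{\left(5 \right)},-39 \right)}}{4459} = \frac{4 - -39}{4459} = \left(4 + 39\right) \frac{1}{4459} = 43 \cdot \frac{1}{4459} = \frac{43}{4459}$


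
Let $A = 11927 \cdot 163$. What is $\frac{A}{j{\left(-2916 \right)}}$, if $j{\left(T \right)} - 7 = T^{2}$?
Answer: $\frac{1944101}{8503063} \approx 0.22864$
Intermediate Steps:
$A = 1944101$
$j{\left(T \right)} = 7 + T^{2}$
$\frac{A}{j{\left(-2916 \right)}} = \frac{1944101}{7 + \left(-2916\right)^{2}} = \frac{1944101}{7 + 8503056} = \frac{1944101}{8503063}$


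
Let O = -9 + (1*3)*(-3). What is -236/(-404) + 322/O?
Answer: -15730/909 ≈ -17.305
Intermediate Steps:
O = -18 (O = -9 + 3*(-3) = -9 - 9 = -18)
-236/(-404) + 322/O = -236/(-404) + 322/(-18) = -236*(-1/404) + 322*(-1/18) = 59/101 - 161/9 = -15730/909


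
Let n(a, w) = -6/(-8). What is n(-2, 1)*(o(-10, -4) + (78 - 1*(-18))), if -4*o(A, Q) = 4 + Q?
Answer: 72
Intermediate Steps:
n(a, w) = ¾ (n(a, w) = -6*(-⅛) = ¾)
o(A, Q) = -1 - Q/4 (o(A, Q) = -(4 + Q)/4 = -1 - Q/4)
n(-2, 1)*(o(-10, -4) + (78 - 1*(-18))) = 3*((-1 - ¼*(-4)) + (78 - 1*(-18)))/4 = 3*((-1 + 1) + (78 + 18))/4 = 3*(0 + 96)/4 = (¾)*96 = 72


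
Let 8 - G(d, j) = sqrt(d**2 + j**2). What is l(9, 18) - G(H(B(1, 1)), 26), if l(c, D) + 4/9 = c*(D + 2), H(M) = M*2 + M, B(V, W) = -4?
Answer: 1544/9 + 2*sqrt(205) ≈ 200.19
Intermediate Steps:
H(M) = 3*M (H(M) = 2*M + M = 3*M)
l(c, D) = -4/9 + c*(2 + D) (l(c, D) = -4/9 + c*(D + 2) = -4/9 + c*(2 + D))
G(d, j) = 8 - sqrt(d**2 + j**2)
l(9, 18) - G(H(B(1, 1)), 26) = (-4/9 + 2*9 + 18*9) - (8 - sqrt((3*(-4))**2 + 26**2)) = (-4/9 + 18 + 162) - (8 - sqrt((-12)**2 + 676)) = 1616/9 - (8 - sqrt(144 + 676)) = 1616/9 - (8 - sqrt(820)) = 1616/9 - (8 - 2*sqrt(205)) = 1616/9 + (-8 + 2*sqrt(205)) = 1544/9 + 2*sqrt(205)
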